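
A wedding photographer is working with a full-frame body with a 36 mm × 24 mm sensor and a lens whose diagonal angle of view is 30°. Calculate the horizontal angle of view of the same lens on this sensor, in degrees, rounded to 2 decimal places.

25.14°

Sensor diagonal = √(36² + 24²) = √1872.0000 ≈ 43.2666 mm.
From the diagonal AOV: f = 43.2666 / (2·tan(15°)) = 43.2666 / 0.53590 ≈ 80.7366 mm.
Horizontal AOV = 2·arctan(36 / (2 × 80.7366)) = 2·arctan(0.22295) ≈ 25.1368°.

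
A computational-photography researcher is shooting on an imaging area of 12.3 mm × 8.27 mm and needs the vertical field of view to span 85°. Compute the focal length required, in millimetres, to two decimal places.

4.51 mm

From α = 2·arctan(h/2f) we get f = h / (2·tan(α/2)).
With h = 8.27 mm and α/2 = 42.5°, tan(α/2) ≈ 0.91633, so f ≈ 8.27 / 1.83266 ≈ 4.5126 mm.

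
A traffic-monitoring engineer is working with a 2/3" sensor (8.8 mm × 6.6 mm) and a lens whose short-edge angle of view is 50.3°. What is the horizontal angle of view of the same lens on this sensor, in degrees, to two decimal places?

64.09°

From the short-edge AOV: f = 6.6 / (2·tan(25.15°)) = 6.6 / 0.93900 ≈ 7.0288 mm.
Horizontal AOV = 2·arctan(8.8 / (2 × 7.0288)) = 2·arctan(0.62600) ≈ 64.0930°.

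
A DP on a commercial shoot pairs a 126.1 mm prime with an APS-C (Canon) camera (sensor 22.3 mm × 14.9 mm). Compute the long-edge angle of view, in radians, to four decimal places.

0.1764 rad

Angle of view α = 2·arctan(w/2f) with w = 22.3 mm and f = 126.1 mm.
w/2f = 0.08842; arctan(0.08842) ≈ 0.0882 rad, so α ≈ 0.1764 rad.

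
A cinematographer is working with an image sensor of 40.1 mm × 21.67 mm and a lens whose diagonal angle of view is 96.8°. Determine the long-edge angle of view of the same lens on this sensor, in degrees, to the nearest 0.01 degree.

Sensor diagonal = √(40.1² + 21.67²) = √2077.5989 ≈ 45.5807 mm.
From the diagonal AOV: f = 45.5807 / (2·tan(48.4°)) = 45.5807 / 2.25265 ≈ 20.2342 mm.
Long-edge AOV = 2·arctan(40.1 / (2 × 20.2342)) = 2·arctan(0.99090) ≈ 89.4760°.

89.48°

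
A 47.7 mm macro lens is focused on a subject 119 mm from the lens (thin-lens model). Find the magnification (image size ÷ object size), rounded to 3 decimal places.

0.669×

Thin lens: 1/f = 1/dₒ + 1/dᵢ → 1/dᵢ = 1/47.7 − 1/119 = 0.0125610 mm⁻¹, so dᵢ ≈ 79.6115 mm.
Magnification m = dᵢ/dₒ = 79.6115/119 ≈ 0.66900.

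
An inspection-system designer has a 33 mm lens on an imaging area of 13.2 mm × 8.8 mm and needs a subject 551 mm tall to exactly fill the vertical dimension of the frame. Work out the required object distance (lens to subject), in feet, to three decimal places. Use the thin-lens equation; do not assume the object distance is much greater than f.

6.887 ft

Magnification m = h/W = dᵢ/dₒ; combined with 1/f = 1/dₒ + 1/dᵢ this gives dₒ = f·(1 + W/h).
dₒ = 33 mm × (1 + 551/8.8) = 33 × 63.6136 ≈ 2099.250 mm = 2099.250/304.8 ft = 6.8873 ft.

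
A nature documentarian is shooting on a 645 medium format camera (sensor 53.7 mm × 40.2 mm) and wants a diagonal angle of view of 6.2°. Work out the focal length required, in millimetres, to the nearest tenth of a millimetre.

Sensor diagonal = √(53.7² + 40.2²) = √4499.7300 ≈ 67.0800 mm.
From α = 2·arctan(d/2f) we get f = d / (2·tan(α/2)).
With d = 67.0800 mm and α/2 = 3.1°, tan(α/2) ≈ 0.05416, so f ≈ 67.0800 / 0.10832 ≈ 619.2986 mm.

619.3 mm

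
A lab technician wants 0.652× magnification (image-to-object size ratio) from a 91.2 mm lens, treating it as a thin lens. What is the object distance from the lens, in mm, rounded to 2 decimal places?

With m = dᵢ/dₒ and 1/f = 1/dₒ + 1/dᵢ, substituting dᵢ = m·dₒ gives 1/f = (1 + 1/m)/dₒ, hence dₒ = f·(1 + 1/m).
dₒ = 91.2 × (1 + 1/0.652) = 91.2 × 2.53374 ≈ 231.077 mm.

231.08 mm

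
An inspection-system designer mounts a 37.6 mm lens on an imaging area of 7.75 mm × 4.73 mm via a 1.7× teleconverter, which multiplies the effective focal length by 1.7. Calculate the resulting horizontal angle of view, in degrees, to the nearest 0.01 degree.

6.94°

Effective focal length f = 37.6 × 1.7 = 63.92 mm.
α = 2·arctan(7.75 / (2 × 63.92)) = 2·arctan(0.06062) ≈ 6.9384°.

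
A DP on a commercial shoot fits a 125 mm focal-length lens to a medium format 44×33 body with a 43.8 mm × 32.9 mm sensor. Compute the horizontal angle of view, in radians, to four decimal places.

0.3469 rad

Angle of view α = 2·arctan(w/2f) with w = 43.8 mm and f = 125 mm.
w/2f = 0.17520; arctan(0.17520) ≈ 0.1734 rad, so α ≈ 0.3469 rad.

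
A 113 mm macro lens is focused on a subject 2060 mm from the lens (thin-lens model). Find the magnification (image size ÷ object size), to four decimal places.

Thin lens: 1/f = 1/dₒ + 1/dᵢ → 1/dᵢ = 1/113 − 1/2060 = 0.0083641 mm⁻¹, so dᵢ ≈ 119.5583 mm.
Magnification m = dᵢ/dₒ = 119.5583/2060 ≈ 0.05804.

0.0580×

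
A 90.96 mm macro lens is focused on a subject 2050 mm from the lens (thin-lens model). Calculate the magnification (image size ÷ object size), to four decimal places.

Thin lens: 1/f = 1/dₒ + 1/dᵢ → 1/dᵢ = 1/90.96 − 1/2050 = 0.0105060 mm⁻¹, so dᵢ ≈ 95.1834 mm.
Magnification m = dᵢ/dₒ = 95.1834/2050 ≈ 0.04643.

0.0464×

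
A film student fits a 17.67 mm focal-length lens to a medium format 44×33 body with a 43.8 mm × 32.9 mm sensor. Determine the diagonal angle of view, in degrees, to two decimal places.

114.35°

Sensor diagonal = √(43.8² + 32.9²) = √3000.8500 ≈ 54.7800 mm.
Angle of view α = 2·arctan(d/2f) with d = 54.7800 mm and f = 17.67 mm.
d/2f = 1.55009; arctan(1.55009) ≈ 57.1729°, so α ≈ 114.3458°.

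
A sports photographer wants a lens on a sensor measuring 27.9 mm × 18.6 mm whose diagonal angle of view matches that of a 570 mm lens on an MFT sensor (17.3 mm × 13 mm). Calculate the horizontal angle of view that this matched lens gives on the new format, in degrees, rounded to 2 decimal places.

1.81°

Sensor diagonal = √(17.3² + 13²) = √468.2900 ≈ 21.6400 mm.
Sensor diagonal = √(27.9² + 18.6²) = √1124.3700 ≈ 33.5316 mm.
Equal diagonal AOV ⇒ f₂ = f₁ · 33.5316/21.6400 = 570 × 1.54952 ≈ 883.2264 mm.
Horizontal AOV on the new format = 2·arctan(27.9 / (2 × 883.2264)) = 2·arctan(0.01579) ≈ 1.8098°.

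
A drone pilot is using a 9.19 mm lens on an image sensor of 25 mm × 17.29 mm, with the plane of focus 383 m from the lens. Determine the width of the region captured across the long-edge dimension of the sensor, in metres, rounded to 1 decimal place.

1041.9 m

dₒ: 383 m = 383000 mm.
Similar triangles through the lens centre give W/dₒ = w/dᵢ; with 1/f = 1/dₒ + 1/dᵢ this gives W = w·(dₒ − f)/f.
W = 25 mm × (383000 − 9.19) / 9.19 = 25 × 41674.7345 ≈ 1041868.362 mm = 1041.87 m.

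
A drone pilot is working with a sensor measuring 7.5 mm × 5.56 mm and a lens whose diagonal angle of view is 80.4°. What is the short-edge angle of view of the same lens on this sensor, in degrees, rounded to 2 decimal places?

Sensor diagonal = √(7.5² + 5.56²) = √87.1636 ≈ 9.3361 mm.
From the diagonal AOV: f = 9.3361 / (2·tan(40.2°)) = 9.3361 / 1.69013 ≈ 5.5239 mm.
Short-edge AOV = 2·arctan(5.56 / (2 × 5.5239)) = 2·arctan(0.50327) ≈ 53.4291°.

53.43°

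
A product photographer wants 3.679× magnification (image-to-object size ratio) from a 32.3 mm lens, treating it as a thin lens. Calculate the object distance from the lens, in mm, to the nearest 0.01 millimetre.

41.08 mm

With m = dᵢ/dₒ and 1/f = 1/dₒ + 1/dᵢ, substituting dᵢ = m·dₒ gives 1/f = (1 + 1/m)/dₒ, hence dₒ = f·(1 + 1/m).
dₒ = 32.3 × (1 + 1/3.679) = 32.3 × 1.27181 ≈ 41.080 mm.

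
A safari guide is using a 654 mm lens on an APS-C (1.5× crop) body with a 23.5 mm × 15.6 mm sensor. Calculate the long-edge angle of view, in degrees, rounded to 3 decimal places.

Angle of view α = 2·arctan(w/2f) with w = 23.5 mm and f = 654 mm.
w/2f = 0.01797; arctan(0.01797) ≈ 1.0293°, so α ≈ 2.0586°.

2.059°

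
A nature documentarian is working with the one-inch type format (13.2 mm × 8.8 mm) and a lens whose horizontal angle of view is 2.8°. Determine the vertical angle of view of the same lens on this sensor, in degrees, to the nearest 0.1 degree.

From the horizontal AOV: f = 13.2 / (2·tan(1.4°)) = 13.2 / 0.04888 ≈ 270.0549 mm.
Vertical AOV = 2·arctan(8.8 / (2 × 270.0549)) = 2·arctan(0.01629) ≈ 1.8669°.

1.9°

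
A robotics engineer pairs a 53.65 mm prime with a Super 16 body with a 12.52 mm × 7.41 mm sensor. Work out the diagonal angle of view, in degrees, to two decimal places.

Sensor diagonal = √(12.52² + 7.41²) = √211.6585 ≈ 14.5485 mm.
Angle of view α = 2·arctan(d/2f) with d = 14.5485 mm and f = 53.65 mm.
d/2f = 0.13559; arctan(0.13559) ≈ 7.7215°, so α ≈ 15.4430°.

15.44°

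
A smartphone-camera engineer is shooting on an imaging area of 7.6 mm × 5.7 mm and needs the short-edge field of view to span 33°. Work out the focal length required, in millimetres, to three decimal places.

9.621 mm

From α = 2·arctan(h/2f) we get f = h / (2·tan(α/2)).
With h = 5.7 mm and α/2 = 16.5°, tan(α/2) ≈ 0.29621, so f ≈ 5.7 / 0.59243 ≈ 9.6214 mm.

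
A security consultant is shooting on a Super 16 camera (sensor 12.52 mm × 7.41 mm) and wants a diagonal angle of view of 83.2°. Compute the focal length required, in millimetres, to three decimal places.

Sensor diagonal = √(12.52² + 7.41²) = √211.6585 ≈ 14.5485 mm.
From α = 2·arctan(d/2f) we get f = d / (2·tan(α/2)).
With d = 14.5485 mm and α/2 = 41.6°, tan(α/2) ≈ 0.88784, so f ≈ 14.5485 / 1.77568 ≈ 8.1932 mm.

8.193 mm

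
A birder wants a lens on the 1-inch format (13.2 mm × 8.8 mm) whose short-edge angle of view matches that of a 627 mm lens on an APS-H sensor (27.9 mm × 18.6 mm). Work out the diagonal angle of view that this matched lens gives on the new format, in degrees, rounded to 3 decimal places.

Equal short-edge AOV ⇒ f₂ = f₁ · 8.8/18.6 = 627 × 0.47312 ≈ 296.6452 mm.
Sensor diagonal = √(13.2² + 8.8²) = √251.6800 ≈ 15.8644 mm.
Diagonal AOV on the new format = 2·arctan(15.8644 / (2 × 296.6452)) = 2·arctan(0.02674) ≈ 3.0634°.

3.063°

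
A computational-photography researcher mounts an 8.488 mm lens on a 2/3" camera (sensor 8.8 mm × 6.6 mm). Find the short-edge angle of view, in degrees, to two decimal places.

42.49°

Angle of view α = 2·arctan(h/2f) with h = 6.6 mm and f = 8.488 mm.
h/2f = 0.38878; arctan(0.38878) ≈ 21.2453°, so α ≈ 42.4906°.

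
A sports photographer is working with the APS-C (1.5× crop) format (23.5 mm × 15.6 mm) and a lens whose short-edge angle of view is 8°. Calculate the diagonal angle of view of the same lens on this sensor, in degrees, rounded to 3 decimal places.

14.412°

From the short-edge AOV: f = 15.6 / (2·tan(4°)) = 15.6 / 0.13985 ≈ 111.5452 mm.
Sensor diagonal = √(23.5² + 15.6²) = √795.6100 ≈ 28.2066 mm.
Diagonal AOV = 2·arctan(28.2066 / (2 × 111.5452)) = 2·arctan(0.12644) ≈ 14.4120°.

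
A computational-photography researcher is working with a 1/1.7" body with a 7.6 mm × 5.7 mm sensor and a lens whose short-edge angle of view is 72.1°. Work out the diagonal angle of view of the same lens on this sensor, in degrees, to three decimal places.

From the short-edge AOV: f = 5.7 / (2·tan(36.05°)) = 5.7 / 1.45575 ≈ 3.9155 mm.
Sensor diagonal = √(7.6² + 5.7²) = √90.2500 ≈ 9.5000 mm.
Diagonal AOV = 2·arctan(9.5000 / (2 × 3.9155)) = 2·arctan(1.21313) ≈ 101.0014°.

101.001°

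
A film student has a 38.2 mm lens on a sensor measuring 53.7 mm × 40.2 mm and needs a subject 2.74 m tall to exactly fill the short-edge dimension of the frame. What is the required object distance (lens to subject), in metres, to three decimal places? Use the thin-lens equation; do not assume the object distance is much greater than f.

W: 2.74 m = 2740 mm.
Magnification m = h/W = dᵢ/dₒ; combined with 1/f = 1/dₒ + 1/dᵢ this gives dₒ = f·(1 + W/h).
dₒ = 38.2 mm × (1 + 2740/40.2) = 38.2 × 69.1592 ≈ 2641.882 mm = 2.64188 m.

2.642 m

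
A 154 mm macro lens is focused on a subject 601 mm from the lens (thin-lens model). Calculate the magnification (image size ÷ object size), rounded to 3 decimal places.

Thin lens: 1/f = 1/dₒ + 1/dᵢ → 1/dᵢ = 1/154 − 1/601 = 0.0048296 mm⁻¹, so dᵢ ≈ 207.0559 mm.
Magnification m = dᵢ/dₒ = 207.0559/601 ≈ 0.34452.

0.345×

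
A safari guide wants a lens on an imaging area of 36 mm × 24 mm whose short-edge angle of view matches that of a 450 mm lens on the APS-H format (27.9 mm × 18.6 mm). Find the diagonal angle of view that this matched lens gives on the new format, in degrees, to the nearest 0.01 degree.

Equal short-edge AOV ⇒ f₂ = f₁ · 24/18.6 = 450 × 1.29032 ≈ 580.6452 mm.
Sensor diagonal = √(36² + 24²) = √1872.0000 ≈ 43.2666 mm.
Diagonal AOV on the new format = 2·arctan(43.2666 / (2 × 580.6452)) = 2·arctan(0.03726) ≈ 4.2674°.

4.27°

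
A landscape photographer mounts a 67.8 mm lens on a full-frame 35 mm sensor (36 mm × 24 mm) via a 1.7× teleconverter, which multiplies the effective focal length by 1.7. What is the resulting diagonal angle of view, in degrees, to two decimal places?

21.26°

Effective focal length f = 67.8 × 1.7 = 115.26 mm.
Sensor diagonal = √(36² + 24²) = √1872.0000 ≈ 43.2666 mm.
α = 2·arctan(43.267 / (2 × 115.26)) = 2·arctan(0.18769) ≈ 21.2605°.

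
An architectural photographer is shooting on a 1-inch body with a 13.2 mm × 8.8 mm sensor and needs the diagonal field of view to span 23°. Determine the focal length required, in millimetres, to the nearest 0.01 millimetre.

38.99 mm

Sensor diagonal = √(13.2² + 8.8²) = √251.6800 ≈ 15.8644 mm.
From α = 2·arctan(d/2f) we get f = d / (2·tan(α/2)).
With d = 15.8644 mm and α/2 = 11.5°, tan(α/2) ≈ 0.20345, so f ≈ 15.8644 / 0.40690 ≈ 38.9881 mm.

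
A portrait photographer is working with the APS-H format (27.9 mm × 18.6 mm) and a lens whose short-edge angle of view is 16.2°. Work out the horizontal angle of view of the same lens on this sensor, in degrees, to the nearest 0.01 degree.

From the short-edge AOV: f = 18.6 / (2·tan(8.1°)) = 18.6 / 0.28464 ≈ 65.3452 mm.
Horizontal AOV = 2·arctan(27.9 / (2 × 65.3452)) = 2·arctan(0.21348) ≈ 24.1014°.

24.10°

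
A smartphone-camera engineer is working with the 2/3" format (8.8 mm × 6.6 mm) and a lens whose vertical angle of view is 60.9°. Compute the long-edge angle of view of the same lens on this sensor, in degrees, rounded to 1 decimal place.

76.2°

From the vertical AOV: f = 6.6 / (2·tan(30.45°)) = 6.6 / 1.17574 ≈ 5.6135 mm.
Long-edge AOV = 2·arctan(8.8 / (2 × 5.6135)) = 2·arctan(0.78383) ≈ 76.1806°.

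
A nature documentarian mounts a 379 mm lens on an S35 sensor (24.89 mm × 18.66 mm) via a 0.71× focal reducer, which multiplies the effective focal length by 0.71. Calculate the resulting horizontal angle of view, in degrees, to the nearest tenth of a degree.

5.3°

Effective focal length f = 379 × 0.71 = 269.09 mm.
α = 2·arctan(24.89 / (2 × 269.09)) = 2·arctan(0.04625) ≈ 5.2959°.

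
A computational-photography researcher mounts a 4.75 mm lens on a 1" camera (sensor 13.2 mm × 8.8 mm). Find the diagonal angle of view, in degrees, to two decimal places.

118.17°

Sensor diagonal = √(13.2² + 8.8²) = √251.6800 ≈ 15.8644 mm.
Angle of view α = 2·arctan(d/2f) with d = 15.8644 mm and f = 4.75 mm.
d/2f = 1.66994; arctan(1.66994) ≈ 59.0858°, so α ≈ 118.1716°.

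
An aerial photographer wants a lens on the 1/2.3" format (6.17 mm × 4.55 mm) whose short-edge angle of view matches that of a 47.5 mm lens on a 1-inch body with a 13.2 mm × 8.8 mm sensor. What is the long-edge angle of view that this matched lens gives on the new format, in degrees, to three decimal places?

14.319°

Equal short-edge AOV ⇒ f₂ = f₁ · 4.55/8.8 = 47.5 × 0.51705 ≈ 24.5597 mm.
Long-edge AOV on the new format = 2·arctan(6.17 / (2 × 24.5597)) = 2·arctan(0.12561) ≈ 14.3191°.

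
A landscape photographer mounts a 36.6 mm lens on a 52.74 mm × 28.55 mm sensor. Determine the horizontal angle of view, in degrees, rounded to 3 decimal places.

71.545°

Angle of view α = 2·arctan(w/2f) with w = 52.74 mm and f = 36.6 mm.
w/2f = 0.72049; arctan(0.72049) ≈ 35.7724°, so α ≈ 71.5449°.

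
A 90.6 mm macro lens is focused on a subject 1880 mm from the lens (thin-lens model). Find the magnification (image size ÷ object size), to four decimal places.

0.0506×

Thin lens: 1/f = 1/dₒ + 1/dᵢ → 1/dᵢ = 1/90.6 − 1/1880 = 0.0105056 mm⁻¹, so dᵢ ≈ 95.1872 mm.
Magnification m = dᵢ/dₒ = 95.1872/1880 ≈ 0.05063.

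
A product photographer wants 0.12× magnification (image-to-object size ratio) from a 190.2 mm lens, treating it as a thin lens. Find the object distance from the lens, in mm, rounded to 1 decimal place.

With m = dᵢ/dₒ and 1/f = 1/dₒ + 1/dᵢ, substituting dᵢ = m·dₒ gives 1/f = (1 + 1/m)/dₒ, hence dₒ = f·(1 + 1/m).
dₒ = 190.2 × (1 + 1/0.12) = 190.2 × 9.33333 ≈ 1775.200 mm.

1775.2 mm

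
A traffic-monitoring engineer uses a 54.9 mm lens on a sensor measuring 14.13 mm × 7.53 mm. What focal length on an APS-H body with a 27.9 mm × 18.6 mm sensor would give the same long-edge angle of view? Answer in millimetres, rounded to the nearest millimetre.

Equal angle of view means equal width/f ratio, so f₂ = f₁ · (width₂/width₁) = 54.9 × 27.9/14.13.
f₂ = 54.9 × 1.97452 ≈ 108.401 mm.

108 mm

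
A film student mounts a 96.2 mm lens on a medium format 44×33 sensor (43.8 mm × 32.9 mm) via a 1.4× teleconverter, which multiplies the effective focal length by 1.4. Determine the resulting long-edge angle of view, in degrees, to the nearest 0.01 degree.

Effective focal length f = 96.2 × 1.4 = 134.68 mm.
α = 2·arctan(43.8 / (2 × 134.68)) = 2·arctan(0.16261) ≈ 18.4718°.

18.47°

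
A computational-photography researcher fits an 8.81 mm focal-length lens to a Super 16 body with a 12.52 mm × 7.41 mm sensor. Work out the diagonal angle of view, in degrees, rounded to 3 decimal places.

79.092°

Sensor diagonal = √(12.52² + 7.41²) = √211.6585 ≈ 14.5485 mm.
Angle of view α = 2·arctan(d/2f) with d = 14.5485 mm and f = 8.81 mm.
d/2f = 0.82568; arctan(0.82568) ≈ 39.5458°, so α ≈ 79.0916°.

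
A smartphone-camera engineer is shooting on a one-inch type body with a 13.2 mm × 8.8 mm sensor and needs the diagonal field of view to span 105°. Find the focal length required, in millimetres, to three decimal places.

Sensor diagonal = √(13.2² + 8.8²) = √251.6800 ≈ 15.8644 mm.
From α = 2·arctan(d/2f) we get f = d / (2·tan(α/2)).
With d = 15.8644 mm and α/2 = 52.5°, tan(α/2) ≈ 1.30323, so f ≈ 15.8644 / 2.60645 ≈ 6.0866 mm.

6.087 mm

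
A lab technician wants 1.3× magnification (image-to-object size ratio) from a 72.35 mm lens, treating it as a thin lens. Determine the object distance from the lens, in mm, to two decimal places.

128.00 mm

With m = dᵢ/dₒ and 1/f = 1/dₒ + 1/dᵢ, substituting dᵢ = m·dₒ gives 1/f = (1 + 1/m)/dₒ, hence dₒ = f·(1 + 1/m).
dₒ = 72.35 × (1 + 1/1.3) = 72.35 × 1.76923 ≈ 128.004 mm.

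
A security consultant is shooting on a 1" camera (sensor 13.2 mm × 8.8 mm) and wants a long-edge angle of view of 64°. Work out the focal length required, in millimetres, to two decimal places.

10.56 mm

From α = 2·arctan(w/2f) we get f = w / (2·tan(α/2)).
With w = 13.2 mm and α/2 = 32°, tan(α/2) ≈ 0.62487, so f ≈ 13.2 / 1.24974 ≈ 10.5622 mm.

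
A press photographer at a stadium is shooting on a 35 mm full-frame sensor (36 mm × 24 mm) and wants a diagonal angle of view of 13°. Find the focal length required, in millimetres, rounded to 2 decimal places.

189.87 mm

Sensor diagonal = √(36² + 24²) = √1872.0000 ≈ 43.2666 mm.
From α = 2·arctan(d/2f) we get f = d / (2·tan(α/2)).
With d = 43.2666 mm and α/2 = 6.5°, tan(α/2) ≈ 0.11394, so f ≈ 43.2666 / 0.22787 ≈ 189.8731 mm.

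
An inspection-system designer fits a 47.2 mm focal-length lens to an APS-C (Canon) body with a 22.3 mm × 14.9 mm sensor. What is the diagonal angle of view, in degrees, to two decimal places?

31.72°

Sensor diagonal = √(22.3² + 14.9²) = √719.3000 ≈ 26.8198 mm.
Angle of view α = 2·arctan(d/2f) with d = 26.8198 mm and f = 47.2 mm.
d/2f = 0.28411; arctan(0.28411) ≈ 15.8603°, so α ≈ 31.7205°.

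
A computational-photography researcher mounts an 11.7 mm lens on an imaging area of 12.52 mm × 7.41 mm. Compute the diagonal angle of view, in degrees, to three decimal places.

63.741°

Sensor diagonal = √(12.52² + 7.41²) = √211.6585 ≈ 14.5485 mm.
Angle of view α = 2·arctan(d/2f) with d = 14.5485 mm and f = 11.7 mm.
d/2f = 0.62173; arctan(0.62173) ≈ 31.8705°, so α ≈ 63.7409°.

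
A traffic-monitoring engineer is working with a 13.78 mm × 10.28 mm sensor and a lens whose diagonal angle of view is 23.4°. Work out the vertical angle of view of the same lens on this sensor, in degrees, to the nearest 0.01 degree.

14.12°

Sensor diagonal = √(13.78² + 10.28²) = √295.5668 ≈ 17.1921 mm.
From the diagonal AOV: f = 17.1921 / (2·tan(11.7°)) = 17.1921 / 0.41418 ≈ 41.5086 mm.
Vertical AOV = 2·arctan(10.28 / (2 × 41.5086)) = 2·arctan(0.12383) ≈ 14.1180°.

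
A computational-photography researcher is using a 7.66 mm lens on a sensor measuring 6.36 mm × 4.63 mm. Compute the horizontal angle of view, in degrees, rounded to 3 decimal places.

45.091°

Angle of view α = 2·arctan(w/2f) with w = 6.36 mm and f = 7.66 mm.
w/2f = 0.41514; arctan(0.41514) ≈ 22.5455°, so α ≈ 45.0909°.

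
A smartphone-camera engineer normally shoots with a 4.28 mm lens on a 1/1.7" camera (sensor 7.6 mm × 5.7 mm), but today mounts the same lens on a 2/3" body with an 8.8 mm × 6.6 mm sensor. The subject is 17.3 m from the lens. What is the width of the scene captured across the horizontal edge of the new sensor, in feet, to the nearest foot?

The focal length stays 4.28 mm; the relevant sensor dimension is now w = 8.8 mm. Object distance dₒ = 17.3 m = 17300 mm.
Thin-lens field width W = w·(dₒ − f)/f = 8.8 × (17300 − 4.28)/4.28 ≈ 35561.293 mm = 35561.293/304.8 ft = 116.671 ft.

117 ft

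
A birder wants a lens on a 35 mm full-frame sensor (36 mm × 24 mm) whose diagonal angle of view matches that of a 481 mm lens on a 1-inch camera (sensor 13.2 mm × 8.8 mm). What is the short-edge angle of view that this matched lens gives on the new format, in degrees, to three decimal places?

Sensor diagonal = √(13.2² + 8.8²) = √251.6800 ≈ 15.8644 mm.
Sensor diagonal = √(36² + 24²) = √1872.0000 ≈ 43.2666 mm.
Equal diagonal AOV ⇒ f₂ = f₁ · 43.2666/15.8644 = 481 × 2.72727 ≈ 1311.8182 mm.
Short-edge AOV on the new format = 2·arctan(24 / (2 × 1311.8182)) = 2·arctan(0.00915) ≈ 1.0482°.

1.048°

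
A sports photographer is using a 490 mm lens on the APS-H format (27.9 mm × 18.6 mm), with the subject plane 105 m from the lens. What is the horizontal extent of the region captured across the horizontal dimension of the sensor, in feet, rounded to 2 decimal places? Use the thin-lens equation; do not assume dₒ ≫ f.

19.52 ft

dₒ: 105 m = 105000 mm.
Similar triangles through the lens centre give W/dₒ = w/dᵢ; with 1/f = 1/dₒ + 1/dᵢ this gives W = w·(dₒ − f)/f.
W = 27.9 mm × (105000 − 490) / 490 = 27.9 × 213.2857 ≈ 5950.671 mm = 5950.671/304.8 ft = 19.5232 ft.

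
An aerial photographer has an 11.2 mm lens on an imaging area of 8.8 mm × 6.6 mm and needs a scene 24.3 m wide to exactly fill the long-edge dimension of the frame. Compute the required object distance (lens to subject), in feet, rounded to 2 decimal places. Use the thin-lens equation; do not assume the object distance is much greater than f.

101.50 ft

W: 24.3 m = 24300 mm.
Magnification m = w/W = dᵢ/dₒ; combined with 1/f = 1/dₒ + 1/dᵢ this gives dₒ = f·(1 + W/w).
dₒ = 11.2 mm × (1 + 24300/8.8) = 11.2 × 2762.3636 ≈ 30938.473 mm = 30938.473/304.8 ft = 101.504 ft.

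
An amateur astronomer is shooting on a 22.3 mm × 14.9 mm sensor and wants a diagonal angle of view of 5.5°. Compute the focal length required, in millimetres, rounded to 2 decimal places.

Sensor diagonal = √(22.3² + 14.9²) = √719.3000 ≈ 26.8198 mm.
From α = 2·arctan(d/2f) we get f = d / (2·tan(α/2)).
With d = 26.8198 mm and α/2 = 2.75°, tan(α/2) ≈ 0.04803, so f ≈ 26.8198 / 0.09607 ≈ 279.1781 mm.

279.18 mm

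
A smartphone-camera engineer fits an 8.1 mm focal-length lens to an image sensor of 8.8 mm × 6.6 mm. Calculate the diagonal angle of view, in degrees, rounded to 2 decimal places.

Sensor diagonal = √(8.8² + 6.6²) = √121.0000 ≈ 11.0000 mm.
Angle of view α = 2·arctan(d/2f) with d = 11.0000 mm and f = 8.1 mm.
d/2f = 0.67901; arctan(0.67901) ≈ 34.1770°, so α ≈ 68.3540°.

68.35°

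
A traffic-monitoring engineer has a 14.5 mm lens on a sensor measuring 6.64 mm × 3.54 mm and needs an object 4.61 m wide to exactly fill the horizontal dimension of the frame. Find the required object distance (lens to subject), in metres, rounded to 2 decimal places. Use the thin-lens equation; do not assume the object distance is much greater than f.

W: 4.61 m = 4610 mm.
Magnification m = w/W = dᵢ/dₒ; combined with 1/f = 1/dₒ + 1/dᵢ this gives dₒ = f·(1 + W/w).
dₒ = 14.5 mm × (1 + 4610/6.64) = 14.5 × 695.2771 ≈ 10081.518 mm = 10.0815 m.

10.08 m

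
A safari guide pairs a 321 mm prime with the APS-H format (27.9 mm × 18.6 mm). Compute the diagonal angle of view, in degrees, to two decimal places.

5.98°

Sensor diagonal = √(27.9² + 18.6²) = √1124.3700 ≈ 33.5316 mm.
Angle of view α = 2·arctan(d/2f) with d = 33.5316 mm and f = 321 mm.
d/2f = 0.05223; arctan(0.05223) ≈ 2.9898°, so α ≈ 5.9797°.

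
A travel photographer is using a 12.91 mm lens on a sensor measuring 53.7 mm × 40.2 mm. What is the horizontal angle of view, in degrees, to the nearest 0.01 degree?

Angle of view α = 2·arctan(w/2f) with w = 53.7 mm and f = 12.91 mm.
w/2f = 2.07978; arctan(2.07978) ≈ 64.3209°, so α ≈ 128.6417°.

128.64°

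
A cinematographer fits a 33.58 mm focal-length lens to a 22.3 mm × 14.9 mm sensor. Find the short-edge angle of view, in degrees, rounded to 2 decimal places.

Angle of view α = 2·arctan(h/2f) with h = 14.9 mm and f = 33.58 mm.
h/2f = 0.22186; arctan(0.22186) ≈ 12.5089°, so α ≈ 25.0179°.

25.02°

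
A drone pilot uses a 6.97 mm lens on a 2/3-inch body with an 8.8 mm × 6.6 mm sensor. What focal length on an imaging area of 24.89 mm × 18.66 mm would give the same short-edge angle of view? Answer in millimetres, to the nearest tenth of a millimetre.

19.7 mm

Equal angle of view means equal height/f ratio, so f₂ = f₁ · (height₂/height₁) = 6.97 × 18.66/6.6.
f₂ = 6.97 × 2.82727 ≈ 19.706 mm.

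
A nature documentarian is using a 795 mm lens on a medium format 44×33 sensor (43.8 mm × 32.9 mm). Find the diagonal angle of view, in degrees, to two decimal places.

3.95°

Sensor diagonal = √(43.8² + 32.9²) = √3000.8500 ≈ 54.7800 mm.
Angle of view α = 2·arctan(d/2f) with d = 54.7800 mm and f = 795 mm.
d/2f = 0.03445; arctan(0.03445) ≈ 1.9732°, so α ≈ 3.9464°.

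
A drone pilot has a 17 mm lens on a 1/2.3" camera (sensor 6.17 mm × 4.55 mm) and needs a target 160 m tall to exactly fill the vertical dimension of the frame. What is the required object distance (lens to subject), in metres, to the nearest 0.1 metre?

W: 160 m = 160000 mm.
Magnification m = h/W = dᵢ/dₒ; combined with 1/f = 1/dₒ + 1/dᵢ this gives dₒ = f·(1 + W/h).
dₒ = 17 mm × (1 + 160000/4.55) = 17 × 35165.8352 ≈ 597819.198 mm = 597.819 m.

597.8 m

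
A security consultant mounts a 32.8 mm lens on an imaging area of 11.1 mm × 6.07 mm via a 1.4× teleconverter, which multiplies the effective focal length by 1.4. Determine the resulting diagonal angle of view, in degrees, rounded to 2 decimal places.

15.69°

Effective focal length f = 32.8 × 1.4 = 45.92 mm.
Sensor diagonal = √(11.1² + 6.07²) = √160.0549 ≈ 12.6513 mm.
α = 2·arctan(12.651 / (2 × 45.92)) = 2·arctan(0.13775) ≈ 15.6867°.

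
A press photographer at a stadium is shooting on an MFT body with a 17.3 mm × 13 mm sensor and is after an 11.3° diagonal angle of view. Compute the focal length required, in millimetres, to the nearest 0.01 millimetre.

Sensor diagonal = √(17.3² + 13²) = √468.2900 ≈ 21.6400 mm.
From α = 2·arctan(d/2f) we get f = d / (2·tan(α/2)).
With d = 21.6400 mm and α/2 = 5.65°, tan(α/2) ≈ 0.09893, so f ≈ 21.6400 / 0.19786 ≈ 109.3681 mm.

109.37 mm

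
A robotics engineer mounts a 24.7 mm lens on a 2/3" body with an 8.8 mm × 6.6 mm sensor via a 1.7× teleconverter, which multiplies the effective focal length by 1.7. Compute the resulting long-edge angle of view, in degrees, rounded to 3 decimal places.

Effective focal length f = 24.7 × 1.7 = 41.99 mm.
α = 2·arctan(8.8 / (2 × 41.99)) = 2·arctan(0.10479) ≈ 11.9640°.

11.964°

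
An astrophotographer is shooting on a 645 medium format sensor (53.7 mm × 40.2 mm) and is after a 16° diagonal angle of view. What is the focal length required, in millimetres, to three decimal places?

238.650 mm

Sensor diagonal = √(53.7² + 40.2²) = √4499.7300 ≈ 67.0800 mm.
From α = 2·arctan(d/2f) we get f = d / (2·tan(α/2)).
With d = 67.0800 mm and α/2 = 8°, tan(α/2) ≈ 0.14054, so f ≈ 67.0800 / 0.28108 ≈ 238.6496 mm.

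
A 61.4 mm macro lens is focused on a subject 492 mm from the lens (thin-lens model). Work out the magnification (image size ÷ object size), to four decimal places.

Thin lens: 1/f = 1/dₒ + 1/dᵢ → 1/dᵢ = 1/61.4 − 1/492 = 0.0142541 mm⁻¹, so dᵢ ≈ 70.1551 mm.
Magnification m = dᵢ/dₒ = 70.1551/492 ≈ 0.14259.

0.1426×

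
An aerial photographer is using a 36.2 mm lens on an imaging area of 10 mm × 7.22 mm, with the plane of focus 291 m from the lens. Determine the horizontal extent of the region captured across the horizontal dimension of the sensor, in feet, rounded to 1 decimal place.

dₒ: 291 m = 291000 mm.
Similar triangles through the lens centre give W/dₒ = w/dᵢ; with 1/f = 1/dₒ + 1/dᵢ this gives W = w·(dₒ − f)/f.
W = 10 mm × (291000 − 36.2) / 36.2 = 10 × 8037.6740 ≈ 80376.740 mm = 80376.740/304.8 ft = 263.703 ft.

263.7 ft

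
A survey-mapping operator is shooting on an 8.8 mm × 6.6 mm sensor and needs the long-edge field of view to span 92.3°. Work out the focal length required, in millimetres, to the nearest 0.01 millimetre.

From α = 2·arctan(w/2f) we get f = w / (2·tan(α/2)).
With w = 8.8 mm and α/2 = 46.15°, tan(α/2) ≈ 1.04097, so f ≈ 8.8 / 2.08194 ≈ 4.2268 mm.

4.23 mm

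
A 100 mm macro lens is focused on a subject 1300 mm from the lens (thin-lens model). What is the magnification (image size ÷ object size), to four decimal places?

Thin lens: 1/f = 1/dₒ + 1/dᵢ → 1/dᵢ = 1/100 − 1/1300 = 0.0092308 mm⁻¹, so dᵢ ≈ 108.3333 mm.
Magnification m = dᵢ/dₒ = 108.3333/1300 ≈ 0.08333.

0.0833×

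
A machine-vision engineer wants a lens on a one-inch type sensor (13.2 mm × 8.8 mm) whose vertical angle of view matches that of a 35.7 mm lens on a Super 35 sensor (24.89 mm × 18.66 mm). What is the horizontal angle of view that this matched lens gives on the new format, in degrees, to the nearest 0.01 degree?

Equal vertical AOV ⇒ f₂ = f₁ · 8.8/18.66 = 35.7 × 0.47160 ≈ 16.8360 mm.
Horizontal AOV on the new format = 2·arctan(13.2 / (2 × 16.8360)) = 2·arctan(0.39202) ≈ 42.8120°.

42.81°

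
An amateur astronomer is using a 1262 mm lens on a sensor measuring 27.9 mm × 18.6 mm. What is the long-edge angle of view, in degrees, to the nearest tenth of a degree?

Angle of view α = 2·arctan(w/2f) with w = 27.9 mm and f = 1262 mm.
w/2f = 0.01105; arctan(0.01105) ≈ 0.6333°, so α ≈ 1.2666°.

1.3°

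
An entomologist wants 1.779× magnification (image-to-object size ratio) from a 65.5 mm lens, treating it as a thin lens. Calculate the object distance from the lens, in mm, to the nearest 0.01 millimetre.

102.32 mm

With m = dᵢ/dₒ and 1/f = 1/dₒ + 1/dᵢ, substituting dᵢ = m·dₒ gives 1/f = (1 + 1/m)/dₒ, hence dₒ = f·(1 + 1/m).
dₒ = 65.5 × (1 + 1/1.779) = 65.5 × 1.56211 ≈ 102.318 mm.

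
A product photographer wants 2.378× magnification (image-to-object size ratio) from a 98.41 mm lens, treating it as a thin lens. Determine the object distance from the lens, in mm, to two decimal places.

139.79 mm

With m = dᵢ/dₒ and 1/f = 1/dₒ + 1/dᵢ, substituting dᵢ = m·dₒ gives 1/f = (1 + 1/m)/dₒ, hence dₒ = f·(1 + 1/m).
dₒ = 98.41 × (1 + 1/2.378) = 98.41 × 1.42052 ≈ 139.794 mm.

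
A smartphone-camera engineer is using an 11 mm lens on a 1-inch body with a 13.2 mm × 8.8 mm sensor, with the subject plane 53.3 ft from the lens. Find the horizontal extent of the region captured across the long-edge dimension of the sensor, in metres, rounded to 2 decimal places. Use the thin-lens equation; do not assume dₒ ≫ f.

19.48 m

dₒ: 53.3 ft × 304.8 mm/ft = 16245.84 mm.
Similar triangles through the lens centre give W/dₒ = w/dᵢ; with 1/f = 1/dₒ + 1/dᵢ this gives W = w·(dₒ − f)/f.
W = 13.2 mm × (16245.8 − 11) / 11 = 13.2 × 1475.8945 ≈ 19481.807 mm = 19.4818 m.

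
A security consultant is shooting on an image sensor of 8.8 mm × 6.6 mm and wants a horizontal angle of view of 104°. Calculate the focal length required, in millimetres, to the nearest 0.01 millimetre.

3.44 mm

From α = 2·arctan(w/2f) we get f = w / (2·tan(α/2)).
With w = 8.8 mm and α/2 = 52°, tan(α/2) ≈ 1.27994, so f ≈ 8.8 / 2.55988 ≈ 3.4377 mm.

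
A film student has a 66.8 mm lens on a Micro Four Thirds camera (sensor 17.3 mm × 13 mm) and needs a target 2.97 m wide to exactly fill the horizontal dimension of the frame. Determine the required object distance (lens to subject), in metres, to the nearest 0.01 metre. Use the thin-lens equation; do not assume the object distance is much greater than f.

W: 2.97 m = 2970 mm.
Magnification m = w/W = dᵢ/dₒ; combined with 1/f = 1/dₒ + 1/dᵢ this gives dₒ = f·(1 + W/w).
dₒ = 66.8 mm × (1 + 2970/17.3) = 66.8 × 172.6763 ≈ 11534.777 mm = 11.5348 m.

11.53 m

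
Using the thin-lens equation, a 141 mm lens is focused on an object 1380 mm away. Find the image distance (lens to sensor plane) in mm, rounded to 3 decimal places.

1/dᵢ = 1/f − 1/dₒ = 1/141 − 1/1380 = 0.0063676 mm⁻¹.
dᵢ = 1/0.0063676 ≈ 157.0460 mm.

157.046 mm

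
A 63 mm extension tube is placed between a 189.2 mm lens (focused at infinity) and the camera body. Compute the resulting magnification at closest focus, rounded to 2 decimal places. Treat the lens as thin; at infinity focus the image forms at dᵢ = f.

0.33×

The tube moves the image plane from f to f + e, so dᵢ = 189.2 + 63 = 252.2 mm. Focus is achieved when 1/f = 1/dₒ + 1/dᵢ, giving dₒ = 1/(1/f − 1/(f+e)).
Magnification m = dᵢ/dₒ = (f+e)·(1/f − 1/(f+e)) = e/f = 63/189.2 ≈ 0.3330.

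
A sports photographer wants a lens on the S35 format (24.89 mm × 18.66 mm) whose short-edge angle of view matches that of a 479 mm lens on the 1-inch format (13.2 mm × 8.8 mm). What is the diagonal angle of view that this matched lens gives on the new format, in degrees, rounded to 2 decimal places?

1.75°

Equal short-edge AOV ⇒ f₂ = f₁ · 18.66/8.8 = 479 × 2.12045 ≈ 1015.6977 mm.
Sensor diagonal = √(24.89² + 18.66²) = √967.7077 ≈ 31.1080 mm.
Diagonal AOV on the new format = 2·arctan(31.1080 / (2 × 1015.6977)) = 2·arctan(0.01531) ≈ 1.7547°.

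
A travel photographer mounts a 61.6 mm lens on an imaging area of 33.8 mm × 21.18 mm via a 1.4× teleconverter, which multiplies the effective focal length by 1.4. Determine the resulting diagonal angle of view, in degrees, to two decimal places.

Effective focal length f = 61.6 × 1.4 = 86.24 mm.
Sensor diagonal = √(33.8² + 21.18²) = √1591.0324 ≈ 39.8877 mm.
α = 2·arctan(39.888 / (2 × 86.24)) = 2·arctan(0.23126) ≈ 26.0426°.

26.04°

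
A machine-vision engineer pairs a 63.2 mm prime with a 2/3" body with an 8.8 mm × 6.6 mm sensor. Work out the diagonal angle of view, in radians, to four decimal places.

0.1736 rad

Sensor diagonal = √(8.8² + 6.6²) = √121.0000 ≈ 11.0000 mm.
Angle of view α = 2·arctan(d/2f) with d = 11.0000 mm and f = 63.2 mm.
d/2f = 0.08703; arctan(0.08703) ≈ 0.0868 rad, so α ≈ 0.1736 rad.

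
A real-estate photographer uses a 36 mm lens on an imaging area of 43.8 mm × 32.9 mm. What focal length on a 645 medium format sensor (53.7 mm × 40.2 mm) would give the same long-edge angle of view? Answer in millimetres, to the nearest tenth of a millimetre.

Equal angle of view means equal width/f ratio, so f₂ = f₁ · (width₂/width₁) = 36 × 53.7/43.8.
f₂ = 36 × 1.22603 ≈ 44.137 mm.

44.1 mm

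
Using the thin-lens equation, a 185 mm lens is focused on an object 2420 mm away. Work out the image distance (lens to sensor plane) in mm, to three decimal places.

1/dᵢ = 1/f − 1/dₒ = 1/185 − 1/2420 = 0.0049922 mm⁻¹.
dᵢ = 1/0.0049922 ≈ 200.3132 mm.

200.313 mm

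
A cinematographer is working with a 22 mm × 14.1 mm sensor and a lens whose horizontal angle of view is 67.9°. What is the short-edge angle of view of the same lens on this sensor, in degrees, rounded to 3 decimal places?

From the horizontal AOV: f = 22 / (2·tan(33.95°)) = 22 / 1.34648 ≈ 16.3389 mm.
Short-edge AOV = 2·arctan(14.1 / (2 × 16.3389)) = 2·arctan(0.43149) ≈ 46.6790°.

46.679°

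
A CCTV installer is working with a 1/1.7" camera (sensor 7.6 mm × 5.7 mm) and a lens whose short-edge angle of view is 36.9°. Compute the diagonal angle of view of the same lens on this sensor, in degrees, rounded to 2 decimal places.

From the short-edge AOV: f = 5.7 / (2·tan(18.45°)) = 5.7 / 0.66725 ≈ 8.5425 mm.
Sensor diagonal = √(7.6² + 5.7²) = √90.2500 ≈ 9.5000 mm.
Diagonal AOV = 2·arctan(9.5000 / (2 × 8.5425)) = 2·arctan(0.55604) ≈ 58.1518°.

58.15°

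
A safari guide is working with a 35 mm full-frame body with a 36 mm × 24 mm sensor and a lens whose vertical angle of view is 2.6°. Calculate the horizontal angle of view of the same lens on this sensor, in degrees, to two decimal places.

3.90°

From the vertical AOV: f = 24 / (2·tan(1.3°)) = 24 / 0.04539 ≈ 528.7934 mm.
Horizontal AOV = 2·arctan(36 / (2 × 528.7934)) = 2·arctan(0.03404) ≈ 3.8992°.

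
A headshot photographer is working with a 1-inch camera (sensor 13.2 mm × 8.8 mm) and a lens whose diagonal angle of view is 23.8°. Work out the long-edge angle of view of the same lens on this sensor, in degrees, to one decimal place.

Sensor diagonal = √(13.2² + 8.8²) = √251.6800 ≈ 15.8644 mm.
From the diagonal AOV: f = 15.8644 / (2·tan(11.9°)) = 15.8644 / 0.42147 ≈ 37.6410 mm.
Long-edge AOV = 2·arctan(13.2 / (2 × 37.6410)) = 2·arctan(0.17534) ≈ 19.8903°.

19.9°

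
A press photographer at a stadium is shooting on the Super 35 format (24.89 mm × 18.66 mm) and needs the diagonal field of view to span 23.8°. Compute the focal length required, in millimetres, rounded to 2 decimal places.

Sensor diagonal = √(24.89² + 18.66²) = √967.7077 ≈ 31.1080 mm.
From α = 2·arctan(d/2f) we get f = d / (2·tan(α/2)).
With d = 31.1080 mm and α/2 = 11.9°, tan(α/2) ≈ 0.21073, so f ≈ 31.1080 / 0.42147 ≈ 73.8090 mm.

73.81 mm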